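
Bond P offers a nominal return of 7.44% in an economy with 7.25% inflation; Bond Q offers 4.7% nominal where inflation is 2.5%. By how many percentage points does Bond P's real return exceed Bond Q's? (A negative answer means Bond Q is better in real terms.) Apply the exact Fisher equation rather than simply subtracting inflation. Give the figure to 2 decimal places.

-1.97

Bond P real return: 1.0744/1.0725 − 1 = 0.177%.
Bond Q real return: 1.047/1.025 − 1 = 2.146%.
Difference: 0.177 − 2.146 = -1.969 pp.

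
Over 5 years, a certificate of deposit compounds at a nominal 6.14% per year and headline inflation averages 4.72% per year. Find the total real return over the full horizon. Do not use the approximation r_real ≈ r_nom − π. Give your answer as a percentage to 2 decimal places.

The annual real rate is (1+6.14%)/(1+4.72%) − 1 = 1.3560%.
Compounded over 5 years: (1 + 0.013560)^5 − 1 ≈ 0.06966.

6.97%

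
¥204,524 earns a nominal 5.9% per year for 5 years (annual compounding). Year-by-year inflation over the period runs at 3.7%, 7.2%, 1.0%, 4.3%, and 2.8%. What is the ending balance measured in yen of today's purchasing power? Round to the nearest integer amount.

Nominal value at maturity: ¥204,524 × (1 + 5.9%)^5 ≈ ¥272,411.
Price-level factor over 5 years: 1.037 × 1.072 × 1.010 × 1.043 × 1.028 ≈ 1.2038498933.
Dividing the nominal maturity value by the price-level factor gives the value in today's money.

¥226,283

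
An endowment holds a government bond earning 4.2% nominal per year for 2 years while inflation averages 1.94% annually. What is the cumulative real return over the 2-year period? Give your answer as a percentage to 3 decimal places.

4.483%

The annual real rate is (1+4.2%)/(1+1.94%) − 1 = 2.2170%.
Compounded over 2 years: (1 + 0.022170)^2 − 1 ≈ 0.04483.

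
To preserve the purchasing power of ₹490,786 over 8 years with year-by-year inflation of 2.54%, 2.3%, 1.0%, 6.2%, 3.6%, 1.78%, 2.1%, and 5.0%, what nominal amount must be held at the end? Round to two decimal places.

Cumulative price-level factor: 1.0254 × 1.023 × 1.010 × 1.062 × 1.036 × 1.0178 × 1.021 × 1.050 ≈ 1.2718974027.
Multiplying ₹490,786 by the price-level factor gives the future nominal sum.

₹624,229.44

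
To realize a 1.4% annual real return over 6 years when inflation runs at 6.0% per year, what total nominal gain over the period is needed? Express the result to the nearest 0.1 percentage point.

54.2%

Required annual nominal rate: (1+1.4%)(1+6.0%) − 1 = 7.484%.
Cumulative over 6 years: (1 + 0.07484)^6 − 1 ≈ 0.54192.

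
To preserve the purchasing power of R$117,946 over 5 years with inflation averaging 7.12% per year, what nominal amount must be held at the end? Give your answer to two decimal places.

Cumulative price-level factor: (1+7.12%)^5 ≈ 1.4104341672.
Multiplying R$117,946 by the price-level factor gives the future nominal sum.

R$166,355.07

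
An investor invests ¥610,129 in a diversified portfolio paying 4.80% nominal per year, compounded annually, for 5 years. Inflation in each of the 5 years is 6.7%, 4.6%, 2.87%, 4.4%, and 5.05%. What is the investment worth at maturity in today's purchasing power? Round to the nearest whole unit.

¥612,557

Nominal value at maturity: ¥610,129 × (1 + 4.80%)^5 ≈ ¥771,308.
Price-level factor over 5 years: 1.067 × 1.046 × 1.0287 × 1.044 × 1.0505 ≈ 1.2591613925.
The maturity value deflated by that factor is the answer in today's purchasing power.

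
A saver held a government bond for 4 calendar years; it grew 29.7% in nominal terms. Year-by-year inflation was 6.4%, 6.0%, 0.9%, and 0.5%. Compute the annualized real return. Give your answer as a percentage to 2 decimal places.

3.20%

Cumulative inflation factor: 1.064 × 1.060 × 1.009 × 1.005 ≈ 1.14368.
Nominal growth factor: 1.29700. Real growth factor = 1.29700 / 1.14368 ≈ 1.13406.
Annualized: 1.13406^(1/4) − 1 ≈ 0.03195.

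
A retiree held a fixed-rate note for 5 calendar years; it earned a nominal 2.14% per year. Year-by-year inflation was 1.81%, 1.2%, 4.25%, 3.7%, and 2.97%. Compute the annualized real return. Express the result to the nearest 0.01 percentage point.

-0.62%

Cumulative inflation factor: 1.0181 × 1.012 × 1.0425 × 1.037 × 1.0297 ≈ 1.14693.
Nominal growth factor: 1.11168. Real growth factor = 1.11168 / 1.14693 ≈ 0.96927.
Annualized: 0.96927^(1/5) − 1 ≈ -0.00622.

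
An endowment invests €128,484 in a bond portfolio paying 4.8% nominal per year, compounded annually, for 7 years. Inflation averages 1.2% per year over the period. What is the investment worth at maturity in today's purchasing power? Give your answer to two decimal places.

€164,102.21

Nominal value at maturity: €128,484 × (1 + 4.8%)^7 ≈ €178,393.09.
Price-level factor over 7 years: (1 + 1.2%)^7 ≈ 1.0870852110.
Dividing the nominal maturity value by the price-level factor gives the value in today's money.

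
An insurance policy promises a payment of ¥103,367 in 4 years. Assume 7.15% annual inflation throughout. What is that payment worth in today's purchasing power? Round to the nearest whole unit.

Price-level factor over 4 years: (1 + 7.15%)^4 ≈ 1.3181617386.
Purchasing power today: ¥103,367 divided by that factor.

¥78,418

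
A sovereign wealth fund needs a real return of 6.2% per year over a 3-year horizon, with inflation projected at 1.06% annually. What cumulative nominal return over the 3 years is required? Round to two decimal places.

Required annual nominal rate: (1+6.2%)(1+1.06%) − 1 = 7.32572%.
Cumulative over 3 years: (1 + 0.0732572)^3 − 1 ≈ 0.23626.

23.63%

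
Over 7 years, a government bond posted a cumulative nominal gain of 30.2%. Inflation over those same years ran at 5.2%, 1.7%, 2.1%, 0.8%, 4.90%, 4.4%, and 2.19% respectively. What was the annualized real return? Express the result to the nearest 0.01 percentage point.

Cumulative inflation factor: 1.052 × 1.017 × 1.021 × 1.008 × 1.0490 × 1.044 × 1.0219 ≈ 1.23227.
Nominal growth factor: 1.30200. Real growth factor = 1.30200 / 1.23227 ≈ 1.05658.
Annualized: 1.05658^(1/7) − 1 ≈ 0.00789.

0.79%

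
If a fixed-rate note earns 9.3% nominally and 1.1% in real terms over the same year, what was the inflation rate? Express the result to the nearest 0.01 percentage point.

8.11%

From (1+r_nom) = (1+r_real)(1+π), we get 1+π = (1 + 9.3%)/(1 + 1.1%) = 1.093/1.011 ≈ 1.08111.
So π ≈ 8.1108%.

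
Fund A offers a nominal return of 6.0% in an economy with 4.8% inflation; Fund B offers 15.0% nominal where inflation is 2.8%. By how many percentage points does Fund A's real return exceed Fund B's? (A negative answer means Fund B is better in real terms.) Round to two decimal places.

-10.72

Fund A real return: 1.060/1.048 − 1 = 1.145%.
Fund B real return: 1.150/1.028 − 1 = 11.868%.
Difference: 1.145 − 11.868 = -10.723 pp.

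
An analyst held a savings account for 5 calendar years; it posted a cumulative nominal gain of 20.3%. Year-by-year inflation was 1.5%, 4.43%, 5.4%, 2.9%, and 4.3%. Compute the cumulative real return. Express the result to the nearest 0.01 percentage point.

0.33%

Cumulative inflation factor: 1.015 × 1.0443 × 1.054 × 1.029 × 1.043 ≈ 1.19903.
Nominal growth factor: 1.20300. Real growth factor = 1.20300 / 1.19903 ≈ 1.00331.
Total real return ≈ 0.3307%.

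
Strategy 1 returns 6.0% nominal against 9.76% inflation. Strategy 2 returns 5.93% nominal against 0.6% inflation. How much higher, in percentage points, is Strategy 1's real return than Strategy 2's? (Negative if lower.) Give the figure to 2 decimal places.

-8.72

Strategy 1 real return: 1.060/1.0976 − 1 = -3.426%.
Strategy 2 real return: 1.0593/1.006 − 1 = 5.298%.
Difference: -3.426 − 5.298 = -8.724 pp.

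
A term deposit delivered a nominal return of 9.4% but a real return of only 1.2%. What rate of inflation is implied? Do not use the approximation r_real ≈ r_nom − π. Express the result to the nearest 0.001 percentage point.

From (1+r_nom) = (1+r_real)(1+π), we get 1+π = (1 + 9.4%)/(1 + 1.2%) = 1.094/1.012 ≈ 1.08103.
So π ≈ 8.1028%.

8.103%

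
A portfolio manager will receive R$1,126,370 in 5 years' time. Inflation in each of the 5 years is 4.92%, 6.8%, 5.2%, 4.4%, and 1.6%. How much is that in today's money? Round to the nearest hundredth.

Price-level factor over 5 years: 1.0492 × 1.068 × 1.052 × 1.044 × 1.016 ≈ 1.2503726945.
Purchasing power today: R$1,126,370 divided by that factor.

R$900,827.41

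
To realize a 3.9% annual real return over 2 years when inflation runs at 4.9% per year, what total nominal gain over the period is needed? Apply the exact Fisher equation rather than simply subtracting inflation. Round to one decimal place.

18.8%

Required annual nominal rate: (1+3.9%)(1+4.9%) − 1 = 8.9911%.
Cumulative over 2 years: (1 + 0.089911)^2 − 1 ≈ 0.18791.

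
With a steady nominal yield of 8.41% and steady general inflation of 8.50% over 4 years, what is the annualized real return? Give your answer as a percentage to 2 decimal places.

-0.08%

With constant rates the annual real return is the same each year: (1+8.41%)/(1+8.50%) − 1 = -0.00083.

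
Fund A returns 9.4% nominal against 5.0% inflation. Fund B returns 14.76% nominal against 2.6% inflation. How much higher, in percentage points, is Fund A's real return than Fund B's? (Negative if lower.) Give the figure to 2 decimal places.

Fund A real return: 1.094/1.050 − 1 = 4.190%.
Fund B real return: 1.1476/1.026 − 1 = 11.852%.
Difference: 4.190 − 11.852 = -7.662 pp.

-7.66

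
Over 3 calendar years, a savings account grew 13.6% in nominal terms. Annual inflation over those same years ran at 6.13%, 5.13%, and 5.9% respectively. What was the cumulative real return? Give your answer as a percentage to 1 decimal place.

-3.9%

Cumulative inflation factor: 1.0613 × 1.0513 × 1.059 ≈ 1.18157.
Nominal growth factor: 1.13600. Real growth factor = 1.13600 / 1.18157 ≈ 0.96143.
Total real return ≈ -3.8570%.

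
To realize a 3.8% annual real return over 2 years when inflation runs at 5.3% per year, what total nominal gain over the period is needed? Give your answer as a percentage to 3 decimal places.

19.468%

Required annual nominal rate: (1+3.8%)(1+5.3%) − 1 = 9.3014%.
Cumulative over 2 years: (1 + 0.093014)^2 − 1 ≈ 0.19468.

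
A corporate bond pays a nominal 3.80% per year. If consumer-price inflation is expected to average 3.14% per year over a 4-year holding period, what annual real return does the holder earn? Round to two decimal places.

0.64%

With constant rates the annual real return is the same each year: (1+3.80%)/(1+3.14%) − 1 = 0.00640.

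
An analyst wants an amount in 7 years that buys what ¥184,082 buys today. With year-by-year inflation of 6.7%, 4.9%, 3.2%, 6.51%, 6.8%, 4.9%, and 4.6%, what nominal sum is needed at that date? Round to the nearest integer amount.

¥265,399

Cumulative price-level factor: 1.067 × 1.049 × 1.032 × 1.0651 × 1.068 × 1.049 × 1.046 ≈ 1.4417448708.
The nominal amount required is ¥184,082 scaled up by that factor.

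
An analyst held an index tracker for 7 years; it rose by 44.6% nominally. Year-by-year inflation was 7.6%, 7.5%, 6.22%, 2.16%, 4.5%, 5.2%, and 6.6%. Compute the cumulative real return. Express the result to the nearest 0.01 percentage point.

Cumulative inflation factor: 1.076 × 1.075 × 1.0622 × 1.0216 × 1.045 × 1.052 × 1.066 ≈ 1.47095.
Nominal growth factor: 1.44600. Real growth factor = 1.44600 / 1.47095 ≈ 0.98304.
Total real return ≈ -1.6960%.

-1.70%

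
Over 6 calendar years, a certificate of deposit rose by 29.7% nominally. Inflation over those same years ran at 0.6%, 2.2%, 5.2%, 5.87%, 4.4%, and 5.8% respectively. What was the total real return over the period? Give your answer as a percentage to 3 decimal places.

2.545%

Cumulative inflation factor: 1.006 × 1.022 × 1.052 × 1.0587 × 1.044 × 1.058 ≈ 1.26481.
Nominal growth factor: 1.29700. Real growth factor = 1.29700 / 1.26481 ≈ 1.02545.
Total real return ≈ 2.5454%.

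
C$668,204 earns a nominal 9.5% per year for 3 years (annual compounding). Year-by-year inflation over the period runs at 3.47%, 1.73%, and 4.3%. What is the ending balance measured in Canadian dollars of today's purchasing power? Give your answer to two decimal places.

C$799,104.59

Nominal value at maturity: C$668,204 × (1 + 9.5%)^3 ≈ C$877,306.66.
Price-level factor over 3 years: 1.0347 × 1.0173 × 1.043 ≈ 1.0978621233.
The maturity value deflated by that factor is the answer in today's purchasing power.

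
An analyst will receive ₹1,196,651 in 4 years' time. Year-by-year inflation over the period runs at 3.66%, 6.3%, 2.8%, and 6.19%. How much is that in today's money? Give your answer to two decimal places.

₹994,824.11

Price-level factor over 4 years: 1.0366 × 1.063 × 1.028 × 1.0619 ≈ 1.2028769546.
Purchasing power today: ₹1,196,651 divided by that factor.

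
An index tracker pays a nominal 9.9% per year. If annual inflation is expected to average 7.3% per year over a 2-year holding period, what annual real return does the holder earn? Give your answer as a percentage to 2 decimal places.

With constant rates the annual real return is the same each year: (1+9.9%)/(1+7.3%) − 1 = 0.02423.

2.42%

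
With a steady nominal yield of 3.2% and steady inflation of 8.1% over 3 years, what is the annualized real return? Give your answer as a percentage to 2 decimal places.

With constant rates the annual real return is the same each year: (1+3.2%)/(1+8.1%) − 1 = -0.04533.

-4.53%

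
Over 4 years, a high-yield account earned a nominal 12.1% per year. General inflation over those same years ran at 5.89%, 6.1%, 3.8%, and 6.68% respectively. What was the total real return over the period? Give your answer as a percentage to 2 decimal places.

26.93%

Cumulative inflation factor: 1.0589 × 1.061 × 1.038 × 1.0668 ≈ 1.24409.
Nominal growth factor: 1.57915. Real growth factor = 1.57915 / 1.24409 ≈ 1.26932.
Total real return ≈ 26.9322%.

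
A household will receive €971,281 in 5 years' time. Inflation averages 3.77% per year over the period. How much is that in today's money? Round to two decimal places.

€807,208.65

Price-level factor over 5 years: (1 + 3.77%)^5 ≈ 1.2032589028.
Purchasing power today: €971,281 divided by that factor.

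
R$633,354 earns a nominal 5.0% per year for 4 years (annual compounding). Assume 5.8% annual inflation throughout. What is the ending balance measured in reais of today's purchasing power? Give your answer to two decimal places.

R$614,413.92

Nominal value at maturity: R$633,354 × (1 + 5.0%)^4 ≈ R$769,845.75.
Price-level factor over 4 years: (1 + 5.8%)^4 ≈ 1.2529757645.
Dividing the nominal maturity value by the price-level factor gives the value in today's money.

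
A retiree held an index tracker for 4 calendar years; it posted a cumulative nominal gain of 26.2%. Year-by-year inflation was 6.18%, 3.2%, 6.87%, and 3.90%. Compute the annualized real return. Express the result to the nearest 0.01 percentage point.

0.92%

Cumulative inflation factor: 1.0618 × 1.032 × 1.0687 × 1.0390 ≈ 1.21673.
Nominal growth factor: 1.26200. Real growth factor = 1.26200 / 1.21673 ≈ 1.03721.
Annualized: 1.03721^(1/4) − 1 ≈ 0.00917.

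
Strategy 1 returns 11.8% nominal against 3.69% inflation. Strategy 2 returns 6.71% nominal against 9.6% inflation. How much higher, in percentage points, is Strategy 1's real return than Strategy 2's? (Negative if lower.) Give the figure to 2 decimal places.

Strategy 1 real return: 1.118/1.0369 − 1 = 7.821%.
Strategy 2 real return: 1.0671/1.096 − 1 = -2.637%.
Difference: 7.821 − (-2.637) = 10.458 pp.

10.46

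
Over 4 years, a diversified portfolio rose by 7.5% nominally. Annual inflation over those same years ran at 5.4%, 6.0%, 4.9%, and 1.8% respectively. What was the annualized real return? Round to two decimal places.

Cumulative inflation factor: 1.054 × 1.060 × 1.049 × 1.018 ≈ 1.19308.
Nominal growth factor: 1.07500. Real growth factor = 1.07500 / 1.19308 ≈ 0.90103.
Annualized: 0.90103^(1/4) − 1 ≈ -0.02572.

-2.57%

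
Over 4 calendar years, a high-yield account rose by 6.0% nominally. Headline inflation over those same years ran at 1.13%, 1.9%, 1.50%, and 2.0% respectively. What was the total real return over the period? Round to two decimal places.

-0.65%

Cumulative inflation factor: 1.0113 × 1.019 × 1.0150 × 1.020 ≈ 1.06689.
Nominal growth factor: 1.06000. Real growth factor = 1.06000 / 1.06689 ≈ 0.99354.
Total real return ≈ -0.6460%.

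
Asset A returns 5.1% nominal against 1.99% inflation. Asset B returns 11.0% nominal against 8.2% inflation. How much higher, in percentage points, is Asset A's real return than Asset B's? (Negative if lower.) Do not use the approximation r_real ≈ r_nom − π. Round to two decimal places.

0.46

Asset A real return: 1.051/1.0199 − 1 = 3.049%.
Asset B real return: 1.110/1.082 − 1 = 2.588%.
Difference: 3.049 − 2.588 = 0.461 pp.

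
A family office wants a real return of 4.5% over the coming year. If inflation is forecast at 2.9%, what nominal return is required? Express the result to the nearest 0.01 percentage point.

By the Fisher equation, 1 + r_nom = (1 + 4.5%)(1 + 2.9%) = 1.045 × 1.029 = 1.075305.
So r_nom = 7.5305%.

7.53%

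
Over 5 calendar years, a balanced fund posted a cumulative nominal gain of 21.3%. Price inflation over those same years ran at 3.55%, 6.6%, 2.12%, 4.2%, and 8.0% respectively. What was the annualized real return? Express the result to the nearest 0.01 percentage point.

Cumulative inflation factor: 1.0355 × 1.066 × 1.0212 × 1.042 × 1.080 ≈ 1.26856.
Nominal growth factor: 1.21300. Real growth factor = 1.21300 / 1.26856 ≈ 0.95621.
Annualized: 0.95621^(1/5) − 1 ≈ -0.00892.

-0.89%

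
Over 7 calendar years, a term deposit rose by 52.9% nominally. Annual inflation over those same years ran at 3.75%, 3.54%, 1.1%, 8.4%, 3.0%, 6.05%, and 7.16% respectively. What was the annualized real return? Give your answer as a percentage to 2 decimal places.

Cumulative inflation factor: 1.0375 × 1.0354 × 1.011 × 1.084 × 1.030 × 1.0605 × 1.0716 ≈ 1.37803.
Nominal growth factor: 1.52900. Real growth factor = 1.52900 / 1.37803 ≈ 1.10956.
Annualized: 1.10956^(1/7) − 1 ≈ 0.01496.

1.50%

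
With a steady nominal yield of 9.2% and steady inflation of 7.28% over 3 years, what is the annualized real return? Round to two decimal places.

1.79%

With constant rates the annual real return is the same each year: (1+9.2%)/(1+7.28%) − 1 = 0.01790.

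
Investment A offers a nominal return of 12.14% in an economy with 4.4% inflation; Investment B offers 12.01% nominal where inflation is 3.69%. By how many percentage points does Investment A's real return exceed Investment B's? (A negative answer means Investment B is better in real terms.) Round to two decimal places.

-0.61

Investment A real return: 1.1214/1.044 − 1 = 7.414%.
Investment B real return: 1.1201/1.0369 − 1 = 8.024%.
Difference: 7.414 − 8.024 = -0.610 pp.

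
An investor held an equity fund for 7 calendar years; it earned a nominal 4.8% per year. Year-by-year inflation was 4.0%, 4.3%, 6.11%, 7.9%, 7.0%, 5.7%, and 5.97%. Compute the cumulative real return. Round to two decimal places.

Cumulative inflation factor: 1.040 × 1.043 × 1.0611 × 1.079 × 1.070 × 1.057 × 1.0597 ≈ 1.48846.
Nominal growth factor: 1.38845. Real growth factor = 1.38845 / 1.48846 ≈ 0.93281.
Total real return ≈ -6.7193%.

-6.72%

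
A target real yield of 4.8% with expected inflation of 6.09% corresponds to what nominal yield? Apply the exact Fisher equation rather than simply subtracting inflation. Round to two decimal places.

11.18%

By the Fisher equation, 1 + r_nom = (1 + 4.8%)(1 + 6.09%) = 1.048 × 1.0609 = 1.1118232.
So r_nom = 11.18232%.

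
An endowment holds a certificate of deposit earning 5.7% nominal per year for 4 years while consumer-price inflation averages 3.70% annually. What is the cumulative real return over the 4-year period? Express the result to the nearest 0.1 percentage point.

The annual real rate is (1+5.7%)/(1+3.70%) − 1 = 1.9286%.
Compounded over 4 years: (1 + 0.019286)^4 − 1 ≈ 0.07941.

7.9%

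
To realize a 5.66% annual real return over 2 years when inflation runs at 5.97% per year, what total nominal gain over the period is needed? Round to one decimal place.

25.4%

Required annual nominal rate: (1+5.66%)(1+5.97%) − 1 = 11.967902%.
Cumulative over 2 years: (1 + 0.11967902)^2 − 1 ≈ 0.25368.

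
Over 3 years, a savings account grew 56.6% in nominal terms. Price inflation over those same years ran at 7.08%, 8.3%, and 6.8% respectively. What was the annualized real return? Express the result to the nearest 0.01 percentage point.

8.13%

Cumulative inflation factor: 1.0708 × 1.083 × 1.068 ≈ 1.23853.
Nominal growth factor: 1.56600. Real growth factor = 1.56600 / 1.23853 ≈ 1.26440.
Annualized: 1.26440^(1/3) − 1 ≈ 0.08134.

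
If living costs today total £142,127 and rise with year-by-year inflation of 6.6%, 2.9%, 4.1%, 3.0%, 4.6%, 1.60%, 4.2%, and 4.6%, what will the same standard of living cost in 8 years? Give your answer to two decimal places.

Cumulative price-level factor: 1.066 × 1.029 × 1.041 × 1.030 × 1.046 × 1.0160 × 1.042 × 1.046 ≈ 1.3623394398.
The nominal amount required is £142,127 scaled up by that factor.

£193,625.22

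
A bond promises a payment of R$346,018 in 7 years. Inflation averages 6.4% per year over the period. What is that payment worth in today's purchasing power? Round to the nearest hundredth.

Price-level factor over 7 years: (1 + 6.4%)^7 ≈ 1.5438012766.
Purchasing power today: R$346,018 divided by that factor.

R$224,133.77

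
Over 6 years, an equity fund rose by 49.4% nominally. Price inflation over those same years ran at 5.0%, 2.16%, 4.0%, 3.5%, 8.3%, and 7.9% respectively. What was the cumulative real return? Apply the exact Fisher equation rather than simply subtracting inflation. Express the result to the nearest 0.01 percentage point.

Cumulative inflation factor: 1.050 × 1.0216 × 1.040 × 1.035 × 1.083 × 1.079 ≈ 1.34925.
Nominal growth factor: 1.49400. Real growth factor = 1.49400 / 1.34925 ≈ 1.10728.
Total real return ≈ 10.7278%.

10.73%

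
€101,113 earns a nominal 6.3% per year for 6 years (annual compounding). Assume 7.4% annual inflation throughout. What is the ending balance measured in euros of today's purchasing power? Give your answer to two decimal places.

€95,056.30

Nominal value at maturity: €101,113 × (1 + 6.3%)^6 ≈ €145,883.64.
Price-level factor over 6 years: (1 + 7.4%)^6 ≈ 1.5347077569.
Dividing the nominal maturity value by the price-level factor gives the value in today's money.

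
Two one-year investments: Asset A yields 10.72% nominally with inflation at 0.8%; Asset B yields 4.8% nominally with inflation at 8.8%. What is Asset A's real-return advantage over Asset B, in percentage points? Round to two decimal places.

Asset A real return: 1.1072/1.008 − 1 = 9.841%.
Asset B real return: 1.048/1.088 − 1 = -3.676%.
Difference: 9.841 − (-3.676) = 13.517 pp.

13.52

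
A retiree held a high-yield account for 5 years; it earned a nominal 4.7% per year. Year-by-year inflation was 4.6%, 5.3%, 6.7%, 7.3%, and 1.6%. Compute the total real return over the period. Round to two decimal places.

Cumulative inflation factor: 1.046 × 1.053 × 1.067 × 1.073 × 1.016 ≈ 1.28120.
Nominal growth factor: 1.25815. Real growth factor = 1.25815 / 1.28120 ≈ 0.98201.
Total real return ≈ -1.7991%.

-1.80%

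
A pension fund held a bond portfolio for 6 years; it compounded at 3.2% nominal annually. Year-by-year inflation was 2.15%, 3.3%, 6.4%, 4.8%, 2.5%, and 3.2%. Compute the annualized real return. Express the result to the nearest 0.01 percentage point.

Cumulative inflation factor: 1.0215 × 1.033 × 1.064 × 1.048 × 1.025 × 1.032 ≈ 1.24464.
Nominal growth factor: 1.20803. Real growth factor = 1.20803 / 1.24464 ≈ 0.97058.
Annualized: 0.97058^(1/6) − 1 ≈ -0.00496.

-0.50%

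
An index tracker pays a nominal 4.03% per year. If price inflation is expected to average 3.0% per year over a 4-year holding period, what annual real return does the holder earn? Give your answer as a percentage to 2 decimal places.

With constant rates the annual real return is the same each year: (1+4.03%)/(1+3.0%) − 1 = 0.01000.

1.00%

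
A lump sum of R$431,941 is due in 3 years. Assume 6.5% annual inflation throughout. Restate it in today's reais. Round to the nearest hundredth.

Price-level factor over 3 years: (1 + 6.5%)^3 = 1.207949625.
Purchasing power today: R$431,941 divided by that factor.

R$357,581.96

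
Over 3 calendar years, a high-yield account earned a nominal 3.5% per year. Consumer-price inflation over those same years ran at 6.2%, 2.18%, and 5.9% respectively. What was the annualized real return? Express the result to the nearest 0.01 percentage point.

Cumulative inflation factor: 1.062 × 1.0218 × 1.059 ≈ 1.14918.
Nominal growth factor: 1.10872. Real growth factor = 1.10872 / 1.14918 ≈ 0.96479.
Annualized: 0.96479^(1/3) − 1 ≈ -0.01188.

-1.19%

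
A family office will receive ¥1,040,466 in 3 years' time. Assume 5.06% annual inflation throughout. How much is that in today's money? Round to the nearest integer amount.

Price-level factor over 3 years: (1 + 5.06%)^3 ≈ 1.1596106342.
Purchasing power today: ¥1,040,466 divided by that factor.

¥897,255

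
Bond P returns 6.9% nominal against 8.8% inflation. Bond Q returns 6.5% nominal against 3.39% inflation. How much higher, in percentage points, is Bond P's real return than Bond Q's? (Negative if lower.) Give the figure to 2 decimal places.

-4.75

Bond P real return: 1.069/1.088 − 1 = -1.746%.
Bond Q real return: 1.065/1.0339 − 1 = 3.008%.
Difference: -1.746 − 3.008 = -4.754 pp.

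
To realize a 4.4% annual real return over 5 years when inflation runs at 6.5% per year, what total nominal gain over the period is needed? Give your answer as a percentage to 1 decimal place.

69.9%

Required annual nominal rate: (1+4.4%)(1+6.5%) − 1 = 11.186%.
Cumulative over 5 years: (1 + 0.11186)^5 − 1 ≈ 0.69922.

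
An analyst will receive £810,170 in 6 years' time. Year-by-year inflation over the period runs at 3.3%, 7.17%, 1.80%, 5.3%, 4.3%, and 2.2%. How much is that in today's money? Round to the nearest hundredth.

Price-level factor over 6 years: 1.033 × 1.0717 × 1.0180 × 1.053 × 1.043 × 1.022 ≈ 1.2649836307.
Purchasing power today: £810,170 divided by that factor.

£640,458.88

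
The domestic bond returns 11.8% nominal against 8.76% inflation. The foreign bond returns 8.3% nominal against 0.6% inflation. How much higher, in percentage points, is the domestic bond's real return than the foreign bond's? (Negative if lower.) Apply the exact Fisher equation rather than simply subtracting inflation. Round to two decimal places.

-4.86

The domestic bond real return: 1.118/1.0876 − 1 = 2.795%.
The foreign bond real return: 1.083/1.006 − 1 = 7.654%.
Difference: 2.795 − 7.654 = -4.859 pp.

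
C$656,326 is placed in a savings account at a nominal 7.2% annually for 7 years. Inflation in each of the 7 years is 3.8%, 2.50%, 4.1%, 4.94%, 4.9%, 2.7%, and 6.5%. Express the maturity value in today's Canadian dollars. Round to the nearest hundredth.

C$800,708.72

Nominal value at maturity: C$656,326 × (1 + 7.2%)^7 ≈ C$1,067,783.26.
Price-level factor over 7 years: 1.038 × 1.0250 × 1.041 × 1.0494 × 1.049 × 1.027 × 1.065 ≈ 1.3335476790.
The maturity value deflated by that factor is the answer in today's purchasing power.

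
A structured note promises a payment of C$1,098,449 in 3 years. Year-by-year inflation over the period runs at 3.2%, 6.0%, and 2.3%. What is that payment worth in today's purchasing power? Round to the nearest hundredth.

Price-level factor over 3 years: 1.032 × 1.060 × 1.023 = 1.11908016.
Purchasing power today: C$1,098,449 divided by that factor.

C$981,564.18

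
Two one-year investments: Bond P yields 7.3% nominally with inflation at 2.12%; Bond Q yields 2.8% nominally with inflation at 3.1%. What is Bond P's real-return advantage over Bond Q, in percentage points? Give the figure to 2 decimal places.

5.36

Bond P real return: 1.073/1.0212 − 1 = 5.072%.
Bond Q real return: 1.028/1.031 − 1 = -0.291%.
Difference: 5.072 − (-0.291) = 5.363 pp.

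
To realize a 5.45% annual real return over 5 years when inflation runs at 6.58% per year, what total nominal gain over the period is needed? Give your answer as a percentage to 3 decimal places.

Required annual nominal rate: (1+5.45%)(1+6.58%) − 1 = 12.38861%.
Cumulative over 5 years: (1 + 0.1238861)^5 − 1 ≈ 0.79313.

79.313%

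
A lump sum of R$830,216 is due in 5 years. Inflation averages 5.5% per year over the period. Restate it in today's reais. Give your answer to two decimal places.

R$635,226.78

Price-level factor over 5 years: (1 + 5.5%)^5 ≈ 1.3069600064.
Purchasing power today: R$830,216 divided by that factor.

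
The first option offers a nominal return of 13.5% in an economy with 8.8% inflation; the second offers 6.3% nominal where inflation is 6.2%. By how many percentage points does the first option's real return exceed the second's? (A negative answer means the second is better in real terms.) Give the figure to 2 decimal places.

The first option real return: 1.135/1.088 − 1 = 4.320%.
The second real return: 1.063/1.062 − 1 = 0.094%.
Difference: 4.320 − 0.094 = 4.226 pp.

4.23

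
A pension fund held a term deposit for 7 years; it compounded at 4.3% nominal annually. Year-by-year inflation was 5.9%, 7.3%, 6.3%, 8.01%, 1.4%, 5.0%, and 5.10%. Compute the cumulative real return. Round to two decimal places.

Cumulative inflation factor: 1.059 × 1.073 × 1.063 × 1.0801 × 1.014 × 1.050 × 1.0510 ≈ 1.45990.
Nominal growth factor: 1.34273. Real growth factor = 1.34273 / 1.45990 ≈ 0.91974.
Total real return ≈ -8.0255%.

-8.03%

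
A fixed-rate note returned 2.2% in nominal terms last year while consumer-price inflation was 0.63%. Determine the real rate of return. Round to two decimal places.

1.56%

Real return via the Fisher equation: (1 + 2.2%)/(1 + 0.63%) − 1 = 1.022/1.0063 − 1 ≈ 0.01560.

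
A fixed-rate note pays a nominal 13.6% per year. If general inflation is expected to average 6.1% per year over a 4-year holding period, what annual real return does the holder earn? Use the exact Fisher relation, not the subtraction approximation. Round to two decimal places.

With constant rates the annual real return is the same each year: (1+13.6%)/(1+6.1%) − 1 = 0.07069.

7.07%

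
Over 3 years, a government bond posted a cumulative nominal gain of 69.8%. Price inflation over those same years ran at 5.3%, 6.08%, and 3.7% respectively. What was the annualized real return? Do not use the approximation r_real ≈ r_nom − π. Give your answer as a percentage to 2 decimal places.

Cumulative inflation factor: 1.053 × 1.0608 × 1.037 ≈ 1.15835.
Nominal growth factor: 1.69800. Real growth factor = 1.69800 / 1.15835 ≈ 1.46588.
Annualized: 1.46588^(1/3) − 1 ≈ 0.13597.

13.60%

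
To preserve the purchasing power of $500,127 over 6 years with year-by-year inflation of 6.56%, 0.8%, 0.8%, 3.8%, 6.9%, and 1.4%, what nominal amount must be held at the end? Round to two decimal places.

Cumulative price-level factor: 1.0656 × 1.008 × 1.008 × 1.038 × 1.069 × 1.014 ≈ 1.2182271937.
The nominal amount required is $500,127 scaled up by that factor.

$609,268.31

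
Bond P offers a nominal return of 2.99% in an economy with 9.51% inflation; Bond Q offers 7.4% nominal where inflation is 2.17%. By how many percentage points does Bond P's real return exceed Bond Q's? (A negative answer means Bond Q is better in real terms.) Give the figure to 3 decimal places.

Bond P real return: 1.0299/1.0951 − 1 = -5.9538%.
Bond Q real return: 1.074/1.0217 − 1 = 5.1189%.
Difference: -5.9538 − 5.1189 = -11.0727 pp.

-11.073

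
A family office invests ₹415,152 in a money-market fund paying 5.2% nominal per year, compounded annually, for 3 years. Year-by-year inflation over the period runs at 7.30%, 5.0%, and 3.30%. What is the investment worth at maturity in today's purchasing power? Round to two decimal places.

₹415,302.95

Nominal value at maturity: ₹415,152 × (1 + 5.2%)^3 ≈ ₹483,341.80.
Price-level factor over 3 years: 1.0730 × 1.050 × 1.0330 = 1.16382945.
The maturity value deflated by that factor is the answer in today's purchasing power.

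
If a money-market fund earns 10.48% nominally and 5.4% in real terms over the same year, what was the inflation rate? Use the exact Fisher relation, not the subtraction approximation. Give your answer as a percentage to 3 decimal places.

4.820%

From (1+r_nom) = (1+r_real)(1+π), we get 1+π = (1 + 10.48%)/(1 + 5.4%) = 1.1048/1.054 ≈ 1.04820.
So π ≈ 4.8197%.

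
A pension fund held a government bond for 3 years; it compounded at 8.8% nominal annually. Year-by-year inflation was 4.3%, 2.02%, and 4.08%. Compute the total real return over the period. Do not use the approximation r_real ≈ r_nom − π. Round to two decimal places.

Cumulative inflation factor: 1.043 × 1.0202 × 1.0408 ≈ 1.10748.
Nominal growth factor: 1.28791. Real growth factor = 1.28791 / 1.10748 ≈ 1.16292.
Total real return ≈ 16.2920%.

16.29%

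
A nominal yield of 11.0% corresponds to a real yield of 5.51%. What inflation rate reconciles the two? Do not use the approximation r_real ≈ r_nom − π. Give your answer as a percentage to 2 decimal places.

5.20%

From (1+r_nom) = (1+r_real)(1+π), we get 1+π = (1 + 11.0%)/(1 + 5.51%) = 1.110/1.0551 ≈ 1.05203.
So π ≈ 5.2033%.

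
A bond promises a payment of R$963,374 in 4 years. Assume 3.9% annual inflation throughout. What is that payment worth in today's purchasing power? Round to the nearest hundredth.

Price-level factor over 4 years: (1 + 3.9%)^4 ≈ 1.1653655894.
Purchasing power today: R$963,374 divided by that factor.

R$826,671.05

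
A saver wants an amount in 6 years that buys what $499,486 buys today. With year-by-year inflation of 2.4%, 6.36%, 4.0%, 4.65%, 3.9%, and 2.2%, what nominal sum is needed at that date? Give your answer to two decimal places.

Cumulative price-level factor: 1.024 × 1.0636 × 1.040 × 1.0465 × 1.039 × 1.022 ≈ 1.2586857071.
The nominal amount required is $499,486 scaled up by that factor.

$628,695.89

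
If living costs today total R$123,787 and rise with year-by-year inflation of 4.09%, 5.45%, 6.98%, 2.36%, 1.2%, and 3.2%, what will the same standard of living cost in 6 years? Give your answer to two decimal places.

R$155,390.23

Cumulative price-level factor: 1.0409 × 1.0545 × 1.0698 × 1.0236 × 1.012 × 1.032 ≈ 1.2553033077.
The nominal amount required is R$123,787 scaled up by that factor.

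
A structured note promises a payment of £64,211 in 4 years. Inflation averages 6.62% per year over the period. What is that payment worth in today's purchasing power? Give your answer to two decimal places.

Price-level factor over 4 years: (1 + 6.62%)^4 ≈ 1.2922743159.
Purchasing power today: £64,211 divided by that factor.

£49,688.37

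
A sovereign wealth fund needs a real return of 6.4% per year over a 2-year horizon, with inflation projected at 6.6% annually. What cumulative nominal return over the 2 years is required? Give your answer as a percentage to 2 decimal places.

Required annual nominal rate: (1+6.4%)(1+6.6%) − 1 = 13.4224%.
Cumulative over 2 years: (1 + 0.134224)^2 − 1 ≈ 0.28646.

28.65%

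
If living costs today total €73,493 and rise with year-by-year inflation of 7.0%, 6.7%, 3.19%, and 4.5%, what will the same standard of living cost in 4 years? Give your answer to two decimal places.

€90,479.06

Cumulative price-level factor: 1.070 × 1.067 × 1.0319 × 1.045 ≈ 1.2311248570.
Multiplying €73,493 by the price-level factor gives the future nominal sum.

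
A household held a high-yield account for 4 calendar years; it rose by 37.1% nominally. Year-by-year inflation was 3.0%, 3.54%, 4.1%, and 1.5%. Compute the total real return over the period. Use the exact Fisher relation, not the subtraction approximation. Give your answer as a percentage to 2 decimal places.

21.67%

Cumulative inflation factor: 1.030 × 1.0354 × 1.041 × 1.015 ≈ 1.12684.
Nominal growth factor: 1.37100. Real growth factor = 1.37100 / 1.12684 ≈ 1.21668.
Total real return ≈ 21.6677%.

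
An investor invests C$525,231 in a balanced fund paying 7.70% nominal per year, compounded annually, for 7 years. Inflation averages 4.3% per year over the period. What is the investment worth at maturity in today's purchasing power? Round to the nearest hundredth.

C$657,461.18

Nominal value at maturity: C$525,231 × (1 + 7.70%)^7 ≈ C$882,795.83.
Price-level factor over 7 years: (1 + 4.3%)^7 ≈ 1.3427345347.
Dividing the nominal maturity value by the price-level factor gives the value in today's money.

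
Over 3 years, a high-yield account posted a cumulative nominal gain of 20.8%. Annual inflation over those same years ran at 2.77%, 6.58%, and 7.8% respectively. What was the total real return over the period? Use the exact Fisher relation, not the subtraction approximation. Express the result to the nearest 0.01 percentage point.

2.31%

Cumulative inflation factor: 1.0277 × 1.0658 × 1.078 ≈ 1.18076.
Nominal growth factor: 1.20800. Real growth factor = 1.20800 / 1.18076 ≈ 1.02307.
Total real return ≈ 2.3072%.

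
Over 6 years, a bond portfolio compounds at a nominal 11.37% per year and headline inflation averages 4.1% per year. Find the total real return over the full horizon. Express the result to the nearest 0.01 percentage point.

The annual real rate is (1+11.37%)/(1+4.1%) − 1 = 6.9837%.
Compounded over 6 years: (1 + 0.069837)^6 − 1 ≈ 0.49936.

49.94%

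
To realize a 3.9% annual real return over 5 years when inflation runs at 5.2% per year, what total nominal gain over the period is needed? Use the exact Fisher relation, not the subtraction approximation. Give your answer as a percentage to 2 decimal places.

56.01%

Required annual nominal rate: (1+3.9%)(1+5.2%) − 1 = 9.3028%.
Cumulative over 5 years: (1 + 0.093028)^5 − 1 ≈ 0.56011.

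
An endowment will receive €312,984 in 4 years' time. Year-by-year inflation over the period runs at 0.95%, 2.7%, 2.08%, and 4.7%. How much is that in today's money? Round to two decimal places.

Price-level factor over 4 years: 1.0095 × 1.027 × 1.0208 × 1.047 ≈ 1.1080621239.
Purchasing power today: €312,984 divided by that factor.

€282,460.70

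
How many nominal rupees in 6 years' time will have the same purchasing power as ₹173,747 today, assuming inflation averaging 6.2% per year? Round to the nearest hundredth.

₹249,266.79

Cumulative price-level factor: (1+6.2%)^6 ≈ 1.4346537586.
The nominal amount required is ₹173,747 scaled up by that factor.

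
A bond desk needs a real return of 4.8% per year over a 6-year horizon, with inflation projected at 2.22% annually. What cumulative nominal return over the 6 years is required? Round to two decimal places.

Required annual nominal rate: (1+4.8%)(1+2.22%) − 1 = 7.12656%.
Cumulative over 6 years: (1 + 0.0712656)^6 − 1 ≈ 0.51141.

51.14%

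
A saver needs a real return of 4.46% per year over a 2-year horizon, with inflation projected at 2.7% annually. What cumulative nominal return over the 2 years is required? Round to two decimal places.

Required annual nominal rate: (1+4.46%)(1+2.7%) − 1 = 7.28042%.
Cumulative over 2 years: (1 + 0.0728042)^2 − 1 ≈ 0.15091.

15.09%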